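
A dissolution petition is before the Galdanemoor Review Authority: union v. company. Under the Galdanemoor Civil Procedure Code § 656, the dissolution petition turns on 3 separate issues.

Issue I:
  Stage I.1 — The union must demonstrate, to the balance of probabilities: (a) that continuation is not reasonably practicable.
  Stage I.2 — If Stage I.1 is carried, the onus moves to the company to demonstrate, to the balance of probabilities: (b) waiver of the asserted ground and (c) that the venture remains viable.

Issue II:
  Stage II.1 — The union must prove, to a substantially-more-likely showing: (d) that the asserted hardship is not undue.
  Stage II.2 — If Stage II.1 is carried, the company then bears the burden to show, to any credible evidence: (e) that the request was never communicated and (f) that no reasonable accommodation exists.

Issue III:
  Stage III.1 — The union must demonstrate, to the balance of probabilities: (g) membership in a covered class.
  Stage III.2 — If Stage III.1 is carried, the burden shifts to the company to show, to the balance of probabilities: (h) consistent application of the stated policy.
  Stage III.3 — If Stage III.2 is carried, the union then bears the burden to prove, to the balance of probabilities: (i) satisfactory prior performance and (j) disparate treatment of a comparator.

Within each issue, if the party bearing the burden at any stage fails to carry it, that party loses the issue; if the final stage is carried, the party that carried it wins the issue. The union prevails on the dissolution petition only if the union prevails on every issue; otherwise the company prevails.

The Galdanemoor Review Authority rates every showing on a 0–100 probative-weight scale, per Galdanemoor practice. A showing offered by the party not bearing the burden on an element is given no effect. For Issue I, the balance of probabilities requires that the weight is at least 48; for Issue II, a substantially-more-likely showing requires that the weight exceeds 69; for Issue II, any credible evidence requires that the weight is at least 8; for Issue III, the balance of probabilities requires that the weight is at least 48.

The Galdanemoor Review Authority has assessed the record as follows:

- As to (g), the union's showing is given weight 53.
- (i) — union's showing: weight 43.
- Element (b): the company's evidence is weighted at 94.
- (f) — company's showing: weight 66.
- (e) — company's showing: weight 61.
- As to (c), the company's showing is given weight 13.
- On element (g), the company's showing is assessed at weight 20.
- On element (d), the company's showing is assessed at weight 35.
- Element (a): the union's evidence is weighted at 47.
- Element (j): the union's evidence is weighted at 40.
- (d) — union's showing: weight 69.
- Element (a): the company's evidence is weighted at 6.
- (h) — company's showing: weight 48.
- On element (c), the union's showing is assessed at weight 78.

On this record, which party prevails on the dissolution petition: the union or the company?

company

— Issue I —
Stage I.1 — burden on union; standard: the balance of probabilities (weight is at least 48).
    (a): 47 (company's 6 disregarded) < 48 [not met]
  The union does not carry Stage I.1.
The analysis ends at Stage I.1; the company prevails on this issue.
— Issue II —
Stage II.1 — burden on union; standard: a substantially-more-likely showing (weight exceeds 69).
    (d): 69 (company's 35 disregarded) ≤ 69 [not met]
  Stage II.1 not carried; the union fails its burden.
The analysis ends at Stage II.1; the company prevails on this issue.
— Issue III —
At Stage III.1 the union must meet the balance of probabilities (weight is at least 48): on (g) the weight is 53 (the company's 20 is given no effect), ≥ 48, so (g) meets the standard.
  Stage III.1 is satisfied; the onus moves to the company.
At Stage III.2 the company must meet the balance of probabilities (weight is at least 48): on (h) the weight is 48, which does reach 48, so (h) meets the standard.
  Stage III.2 carried; the burden shifts to the union.
At Stage III.3 the union must meet the balance of probabilities (weight is at least 48): on (i) the weight is 43, < 48, so (i) does not meet the standard; on (j) the weight is 40, which does not reach 48, so (j) does not meet the standard.
  The union does not carry Stage III.3.
The company prevails on this issue.
Per-issue: Issue I → company; Issue II → company; Issue III → company. The union must prevail on every issue; overall, the company prevails.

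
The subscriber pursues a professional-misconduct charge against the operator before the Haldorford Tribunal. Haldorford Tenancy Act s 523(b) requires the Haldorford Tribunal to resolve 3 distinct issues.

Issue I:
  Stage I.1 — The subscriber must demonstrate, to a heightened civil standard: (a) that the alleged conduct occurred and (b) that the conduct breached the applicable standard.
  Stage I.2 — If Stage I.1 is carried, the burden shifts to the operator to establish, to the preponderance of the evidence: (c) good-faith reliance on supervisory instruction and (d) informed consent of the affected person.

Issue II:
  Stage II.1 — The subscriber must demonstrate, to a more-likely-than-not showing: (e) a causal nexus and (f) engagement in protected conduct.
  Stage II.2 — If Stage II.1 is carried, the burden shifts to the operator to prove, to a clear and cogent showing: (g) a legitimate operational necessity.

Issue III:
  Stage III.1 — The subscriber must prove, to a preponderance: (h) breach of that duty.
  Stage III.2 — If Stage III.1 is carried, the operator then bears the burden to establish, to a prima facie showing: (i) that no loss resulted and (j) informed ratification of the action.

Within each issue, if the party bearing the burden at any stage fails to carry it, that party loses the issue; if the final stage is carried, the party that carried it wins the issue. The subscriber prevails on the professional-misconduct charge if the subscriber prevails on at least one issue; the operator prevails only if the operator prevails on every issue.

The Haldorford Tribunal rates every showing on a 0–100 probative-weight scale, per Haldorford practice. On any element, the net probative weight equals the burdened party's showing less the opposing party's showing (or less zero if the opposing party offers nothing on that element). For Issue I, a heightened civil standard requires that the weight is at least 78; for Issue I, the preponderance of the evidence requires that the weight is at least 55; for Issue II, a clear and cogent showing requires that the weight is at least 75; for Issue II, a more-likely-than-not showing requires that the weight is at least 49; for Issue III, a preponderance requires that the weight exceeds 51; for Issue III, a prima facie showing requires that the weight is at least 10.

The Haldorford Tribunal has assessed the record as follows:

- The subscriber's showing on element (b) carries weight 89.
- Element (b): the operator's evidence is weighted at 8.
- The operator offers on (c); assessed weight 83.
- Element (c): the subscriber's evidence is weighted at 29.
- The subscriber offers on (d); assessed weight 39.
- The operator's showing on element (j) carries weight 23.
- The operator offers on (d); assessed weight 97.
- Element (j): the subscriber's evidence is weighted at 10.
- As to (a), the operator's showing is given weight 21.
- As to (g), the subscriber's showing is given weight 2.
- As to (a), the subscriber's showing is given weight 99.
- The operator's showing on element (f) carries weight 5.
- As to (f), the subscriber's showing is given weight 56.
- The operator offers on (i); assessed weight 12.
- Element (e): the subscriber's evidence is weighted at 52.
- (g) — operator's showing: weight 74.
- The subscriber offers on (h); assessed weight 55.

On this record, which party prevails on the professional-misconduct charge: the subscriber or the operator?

— Issue I —
Stage I.1 (subscriber, a heightened civil standard, weight is at least 78): (a) net 99−21=78 ≥ 78 — meets; (b) net 89−8=81 ≥ 78 — meets.
  All elements met. The burden passes to the operator.
Stage I.2 (operator, the preponderance of the evidence, weight is at least 55): (c) net 83−29=54 < 55 — fails; (d) net 97−39=58 ≥ 55 — meets.
  Not every element is met, so the operator fails to carry Stage I.2.
The subscriber prevails on this issue.
— Issue II —
At Stage II.1 the subscriber must meet a more-likely-than-not showing (weight is at least 49): on (e) the weight is 52, ≥ 49, so (e) meets the standard; on (f) the weight is 56 less the opposing 5 gives net 51, which does reach 49, so (f) meets the standard.
  The subscriber carries Stage II.1; the operator now bears the burden.
At Stage II.2 the operator must meet a clear and cogent showing (weight is at least 75): on (g) the weight is 74 less the opposing 2 gives net 72, < 75, so (g) does not meet the standard.
  The operator does not carry Stage II.2.
The subscriber prevails on this issue.
— Issue III —
Stage III.1 — burden on subscriber; standard: a preponderance (weight exceeds 51).
    (h): 55 > 51 [met]
  All elements met. The burden passes to the operator.
Stage III.2 — burden on operator; standard: a prima facie showing (weight is at least 10).
    (i): 12 ≥ 10 [met]
    (j): 23 − 10 = 13 ≥ 10 [met]
  All elements met at the final stage.
Every stage carried; the operator prevails on this issue.
Per-issue: Issue I → subscriber; Issue II → subscriber; Issue III → operator. The subscriber must prevail on at least one issue; overall, the subscriber prevails.

subscriber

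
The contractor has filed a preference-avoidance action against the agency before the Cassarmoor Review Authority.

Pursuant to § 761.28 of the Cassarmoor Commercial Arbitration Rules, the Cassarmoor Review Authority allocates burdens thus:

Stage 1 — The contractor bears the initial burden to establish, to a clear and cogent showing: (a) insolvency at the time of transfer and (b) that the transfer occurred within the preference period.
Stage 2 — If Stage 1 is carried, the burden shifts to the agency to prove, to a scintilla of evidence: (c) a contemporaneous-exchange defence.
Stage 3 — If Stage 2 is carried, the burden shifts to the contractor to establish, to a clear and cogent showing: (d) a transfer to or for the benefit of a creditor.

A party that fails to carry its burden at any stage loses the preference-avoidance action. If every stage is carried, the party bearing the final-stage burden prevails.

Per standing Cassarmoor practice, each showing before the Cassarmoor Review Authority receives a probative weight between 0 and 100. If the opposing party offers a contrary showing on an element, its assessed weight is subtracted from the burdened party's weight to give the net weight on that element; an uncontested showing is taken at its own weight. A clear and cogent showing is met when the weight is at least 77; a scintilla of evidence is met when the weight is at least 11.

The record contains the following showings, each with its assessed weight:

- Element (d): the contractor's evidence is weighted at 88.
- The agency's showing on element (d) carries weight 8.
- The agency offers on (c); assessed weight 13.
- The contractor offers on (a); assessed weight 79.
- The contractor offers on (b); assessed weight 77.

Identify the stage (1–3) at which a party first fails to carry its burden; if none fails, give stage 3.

At Stage 1 the contractor must meet a clear and cogent showing (weight is at least 77): on (a) the weight is 79, which does reach 77, so (a) meets the standard; on (b) the weight is 77, which does reach 77, so (b) meets the standard.
  Stage 1 is satisfied; the onus moves to the agency.
At Stage 2 the agency must meet a scintilla of evidence (weight is at least 11): on (c) the weight is 13, ≥ 11, so (c) meets the standard.
  Stage 2 carried; the burden shifts to the contractor.
At Stage 3 the contractor must meet a clear and cogent showing (weight is at least 77): on (d) the weight is 88 less the opposing 8 gives net 80, ≥ 77, so (d) meets the standard.
  Stage 3 carried; the final stage is satisfied.
All stages carried — the contractor prevails.

stage 3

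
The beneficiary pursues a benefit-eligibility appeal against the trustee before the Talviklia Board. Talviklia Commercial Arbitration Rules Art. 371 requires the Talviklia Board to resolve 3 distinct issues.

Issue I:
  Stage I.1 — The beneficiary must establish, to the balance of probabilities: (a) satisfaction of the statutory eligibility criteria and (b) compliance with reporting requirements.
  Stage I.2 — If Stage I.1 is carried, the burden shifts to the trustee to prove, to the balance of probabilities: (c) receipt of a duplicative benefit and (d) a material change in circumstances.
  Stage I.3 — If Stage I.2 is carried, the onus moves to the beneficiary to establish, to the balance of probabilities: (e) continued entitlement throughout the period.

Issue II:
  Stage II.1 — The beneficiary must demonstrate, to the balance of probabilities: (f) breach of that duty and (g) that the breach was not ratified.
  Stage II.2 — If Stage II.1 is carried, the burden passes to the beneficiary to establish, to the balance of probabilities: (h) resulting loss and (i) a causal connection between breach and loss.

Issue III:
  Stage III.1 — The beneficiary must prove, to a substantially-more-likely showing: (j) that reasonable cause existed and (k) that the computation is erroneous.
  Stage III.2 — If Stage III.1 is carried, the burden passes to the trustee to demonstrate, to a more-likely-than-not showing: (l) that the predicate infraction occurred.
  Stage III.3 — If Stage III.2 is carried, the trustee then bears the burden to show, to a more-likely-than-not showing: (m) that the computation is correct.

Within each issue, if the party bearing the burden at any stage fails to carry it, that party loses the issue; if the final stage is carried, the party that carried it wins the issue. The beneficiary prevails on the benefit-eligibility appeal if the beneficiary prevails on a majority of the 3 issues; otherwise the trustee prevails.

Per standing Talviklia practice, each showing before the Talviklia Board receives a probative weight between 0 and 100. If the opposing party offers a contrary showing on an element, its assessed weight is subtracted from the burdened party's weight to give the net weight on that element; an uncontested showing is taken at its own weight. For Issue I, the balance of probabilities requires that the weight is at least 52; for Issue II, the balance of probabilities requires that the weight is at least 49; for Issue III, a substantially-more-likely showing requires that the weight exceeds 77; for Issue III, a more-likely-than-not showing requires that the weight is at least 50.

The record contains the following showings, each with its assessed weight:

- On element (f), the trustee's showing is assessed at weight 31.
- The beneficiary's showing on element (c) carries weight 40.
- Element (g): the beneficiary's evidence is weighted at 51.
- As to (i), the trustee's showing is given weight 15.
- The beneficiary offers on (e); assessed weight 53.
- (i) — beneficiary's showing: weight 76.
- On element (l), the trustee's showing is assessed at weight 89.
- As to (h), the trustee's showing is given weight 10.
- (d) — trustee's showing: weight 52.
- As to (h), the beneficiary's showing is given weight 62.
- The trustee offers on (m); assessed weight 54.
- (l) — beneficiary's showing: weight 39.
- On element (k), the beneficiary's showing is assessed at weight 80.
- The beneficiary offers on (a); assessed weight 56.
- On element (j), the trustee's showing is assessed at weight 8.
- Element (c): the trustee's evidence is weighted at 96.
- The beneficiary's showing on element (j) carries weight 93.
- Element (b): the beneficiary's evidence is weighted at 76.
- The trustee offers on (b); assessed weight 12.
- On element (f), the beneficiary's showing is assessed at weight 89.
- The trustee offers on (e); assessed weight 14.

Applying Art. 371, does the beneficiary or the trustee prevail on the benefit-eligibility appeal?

— Issue I —
At Stage I.1 the beneficiary must meet the balance of probabilities (weight is at least 52): on (a) the weight is 56, which does reach 52, so (a) meets the standard; on (b) the weight is 76 less the opposing 12 gives net 64, ≥ 52, so (b) meets the standard.
  Stage I.1 carried; the burden shifts to the trustee.
At Stage I.2 the trustee must meet the balance of probabilities (weight is at least 52): on (c) the weight is 96 less the opposing 40 gives net 56, ≥ 52, so (c) meets the standard; on (d) the weight is 52, which does reach 52, so (d) meets the standard.
  All elements met. The burden passes to the beneficiary.
At Stage I.3 the beneficiary must meet the balance of probabilities (weight is at least 52): on (e) the weight is 53 less the opposing 14 gives net 39, which does not reach 52, so (e) does not meet the standard.
  Not every element is met, so the beneficiary fails to carry Stage I.3.
The analysis ends at Stage I.3; the trustee prevails on this issue.
— Issue II —
Stage II.1 (beneficiary, the balance of probabilities, weight is at least 49): (f) net 89−31=58 ≥ 49 — meets; (g) 51 ≥ 49 — meets.
  Stage II.1 is satisfied; the beneficiary continues to bear the burden.
Stage II.2 (beneficiary, the balance of probabilities, weight is at least 49): (h) net 62−10=52 ≥ 49 — meets; (i) net 76−15=61 ≥ 49 — meets.
  The beneficiary carries the last stage.
Every stage carried; the beneficiary prevails on this issue.
— Issue III —
At Stage III.1 the beneficiary must meet a substantially-more-likely showing (weight exceeds 77): on (j) the weight is 93 less the opposing 8 gives net 85, which does exceed 77, so (j) meets the standard; on (k) the weight is 80, > 77, so (k) meets the standard.
  Stage III.1 is satisfied; the onus moves to the trustee.
At Stage III.2 the trustee must meet a more-likely-than-not showing (weight is at least 50): on (l) the weight is 89 less the opposing 39 gives net 50, which does reach 50, so (l) meets the standard.
  Stage III.2 is satisfied; the trustee continues to bear the burden.
At Stage III.3 the trustee must meet a more-likely-than-not showing (weight is at least 50): on (m) the weight is 54, which does reach 50, so (m) meets the standard.
  Stage III.3 carried; the final stage is satisfied.
With every stage satisfied, the trustee prevails on this issue.
Per-issue: Issue I → trustee; Issue II → beneficiary; Issue III → trustee. The beneficiary must prevail on a majority of issues; overall, the trustee prevails.

trustee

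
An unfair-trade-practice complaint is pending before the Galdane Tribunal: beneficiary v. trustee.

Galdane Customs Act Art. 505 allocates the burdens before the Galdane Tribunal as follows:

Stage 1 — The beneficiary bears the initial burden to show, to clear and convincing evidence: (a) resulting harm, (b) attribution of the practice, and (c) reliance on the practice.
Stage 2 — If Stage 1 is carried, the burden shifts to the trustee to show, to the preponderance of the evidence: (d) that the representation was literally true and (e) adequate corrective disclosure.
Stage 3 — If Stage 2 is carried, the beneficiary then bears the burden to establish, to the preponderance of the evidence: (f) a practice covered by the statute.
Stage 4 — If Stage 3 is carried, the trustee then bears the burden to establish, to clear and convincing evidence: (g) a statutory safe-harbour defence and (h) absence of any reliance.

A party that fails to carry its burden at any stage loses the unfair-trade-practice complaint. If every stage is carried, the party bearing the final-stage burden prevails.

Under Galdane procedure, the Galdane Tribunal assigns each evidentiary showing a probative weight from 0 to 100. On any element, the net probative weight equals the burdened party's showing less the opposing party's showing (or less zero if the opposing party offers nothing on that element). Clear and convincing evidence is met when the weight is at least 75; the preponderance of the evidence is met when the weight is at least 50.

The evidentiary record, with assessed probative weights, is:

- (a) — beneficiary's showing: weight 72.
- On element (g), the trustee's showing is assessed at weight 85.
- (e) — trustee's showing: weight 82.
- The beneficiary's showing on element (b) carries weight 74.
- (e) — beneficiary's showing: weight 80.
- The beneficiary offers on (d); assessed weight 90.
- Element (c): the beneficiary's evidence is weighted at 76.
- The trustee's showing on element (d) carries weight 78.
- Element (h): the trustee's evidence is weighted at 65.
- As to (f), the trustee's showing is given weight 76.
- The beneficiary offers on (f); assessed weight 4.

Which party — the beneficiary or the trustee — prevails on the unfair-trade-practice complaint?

trustee

Stage 1 (beneficiary, clear and convincing evidence, weight is at least 75): (a) 72 < 75 — fails; (b) 74 < 75 — fails; (c) 76 ≥ 75 — meets.
  Stage 1 not carried; the beneficiary fails its burden.
The trustee prevails.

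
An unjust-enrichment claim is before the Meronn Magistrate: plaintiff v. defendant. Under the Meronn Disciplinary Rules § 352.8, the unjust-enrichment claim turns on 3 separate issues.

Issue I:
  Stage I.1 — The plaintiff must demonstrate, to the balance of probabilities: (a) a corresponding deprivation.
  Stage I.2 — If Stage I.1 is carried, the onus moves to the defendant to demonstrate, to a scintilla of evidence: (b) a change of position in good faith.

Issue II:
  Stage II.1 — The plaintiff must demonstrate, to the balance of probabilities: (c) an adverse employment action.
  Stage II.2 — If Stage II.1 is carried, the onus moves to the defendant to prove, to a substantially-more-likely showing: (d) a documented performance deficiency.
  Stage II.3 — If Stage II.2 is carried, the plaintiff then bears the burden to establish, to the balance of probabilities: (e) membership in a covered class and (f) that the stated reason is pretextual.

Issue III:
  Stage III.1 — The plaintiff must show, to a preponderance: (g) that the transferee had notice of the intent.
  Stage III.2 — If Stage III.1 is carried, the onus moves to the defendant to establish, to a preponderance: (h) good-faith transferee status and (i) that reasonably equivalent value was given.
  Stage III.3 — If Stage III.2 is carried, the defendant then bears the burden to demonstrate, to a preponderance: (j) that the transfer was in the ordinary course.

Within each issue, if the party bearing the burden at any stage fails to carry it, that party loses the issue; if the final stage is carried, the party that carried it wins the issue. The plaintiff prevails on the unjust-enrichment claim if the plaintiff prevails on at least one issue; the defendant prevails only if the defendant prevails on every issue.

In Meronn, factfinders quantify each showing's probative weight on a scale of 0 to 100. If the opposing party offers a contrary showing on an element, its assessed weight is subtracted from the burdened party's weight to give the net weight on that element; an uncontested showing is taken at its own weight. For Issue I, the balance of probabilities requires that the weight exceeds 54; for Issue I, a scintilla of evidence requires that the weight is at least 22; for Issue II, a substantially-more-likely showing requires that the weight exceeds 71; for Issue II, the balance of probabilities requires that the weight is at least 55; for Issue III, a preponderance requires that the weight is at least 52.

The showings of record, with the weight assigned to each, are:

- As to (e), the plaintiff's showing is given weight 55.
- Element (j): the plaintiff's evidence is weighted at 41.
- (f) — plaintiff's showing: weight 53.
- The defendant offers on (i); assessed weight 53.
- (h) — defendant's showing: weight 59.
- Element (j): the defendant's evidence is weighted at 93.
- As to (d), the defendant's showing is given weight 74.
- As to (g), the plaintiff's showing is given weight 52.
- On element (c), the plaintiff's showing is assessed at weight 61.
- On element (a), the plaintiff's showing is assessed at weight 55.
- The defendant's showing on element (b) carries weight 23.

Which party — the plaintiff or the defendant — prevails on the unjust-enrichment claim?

defendant

— Issue I —
Stage I.1 — burden on plaintiff; standard: the balance of probabilities (weight exceeds 54).
    (a): 55 > 54 [met]
  Stage I.1 carried; the burden shifts to the defendant.
Stage I.2 — burden on defendant; standard: a scintilla of evidence (weight is at least 22).
    (b): 23 ≥ 22 [met]
  The defendant carries the last stage.
With every stage satisfied, the defendant prevails on this issue.
— Issue II —
At Stage II.1 the plaintiff must meet the balance of probabilities (weight is at least 55): on (c) the weight is 61, ≥ 55, so (c) meets the standard.
  All elements met. The burden passes to the defendant.
At Stage II.2 the defendant must meet a substantially-more-likely showing (weight exceeds 71): on (d) the weight is 74, which does exceed 71, so (d) meets the standard.
  All elements met. The burden passes to the plaintiff.
At Stage II.3 the plaintiff must meet the balance of probabilities (weight is at least 55): on (e) the weight is 55, which does reach 55, so (e) meets the standard; on (f) the weight is 53, < 55, so (f) does not meet the standard.
  Not every element is met, so the plaintiff fails to carry Stage II.3.
The analysis ends at Stage II.3; the defendant prevails on this issue.
— Issue III —
Stage III.1 (plaintiff, a preponderance, weight is at least 52): (g) 52 ≥ 52 — meets.
  Stage III.1 is satisfied; the onus moves to the defendant.
Stage III.2 (defendant, a preponderance, weight is at least 52): (h) 59 ≥ 52 — meets; (i) 53 ≥ 52 — meets.
  Stage III.2 carried; the burden remains with the defendant.
Stage III.3 (defendant, a preponderance, weight is at least 52): (j) net 93−41=52 ≥ 52 — meets.
  The defendant carries the last stage.
All stages carried — the defendant prevails on this issue.
Per-issue: Issue I → defendant; Issue II → defendant; Issue III → defendant. The plaintiff must prevail on at least one issue; overall, the defendant prevails.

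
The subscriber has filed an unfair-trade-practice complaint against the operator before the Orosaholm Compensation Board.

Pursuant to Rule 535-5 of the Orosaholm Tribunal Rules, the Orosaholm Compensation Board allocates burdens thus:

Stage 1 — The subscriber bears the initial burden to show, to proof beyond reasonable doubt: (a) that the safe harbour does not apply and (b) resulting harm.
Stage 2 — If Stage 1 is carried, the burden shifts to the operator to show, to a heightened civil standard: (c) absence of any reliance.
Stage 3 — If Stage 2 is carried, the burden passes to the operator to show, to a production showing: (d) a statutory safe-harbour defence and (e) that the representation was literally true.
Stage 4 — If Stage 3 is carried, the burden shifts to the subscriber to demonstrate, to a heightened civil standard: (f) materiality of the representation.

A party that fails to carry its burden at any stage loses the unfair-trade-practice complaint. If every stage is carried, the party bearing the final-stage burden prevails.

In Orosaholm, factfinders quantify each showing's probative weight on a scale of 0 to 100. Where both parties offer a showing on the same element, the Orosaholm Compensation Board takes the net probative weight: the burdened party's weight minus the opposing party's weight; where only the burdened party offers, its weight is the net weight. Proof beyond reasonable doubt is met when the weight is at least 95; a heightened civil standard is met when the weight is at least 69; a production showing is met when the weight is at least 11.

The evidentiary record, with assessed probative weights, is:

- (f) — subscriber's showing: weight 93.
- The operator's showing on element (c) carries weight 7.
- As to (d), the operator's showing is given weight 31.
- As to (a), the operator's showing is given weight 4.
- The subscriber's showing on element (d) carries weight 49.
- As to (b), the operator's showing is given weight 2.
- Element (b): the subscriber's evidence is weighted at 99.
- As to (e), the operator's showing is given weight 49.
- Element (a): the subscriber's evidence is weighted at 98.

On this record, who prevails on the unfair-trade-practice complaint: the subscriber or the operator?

At Stage 1 the subscriber must meet proof beyond reasonable doubt (weight is at least 95): on (a) the weight is 98 less the opposing 4 gives net 94, which does not reach 95, so (a) does not meet the standard; on (b) the weight is 99 less the opposing 2 gives net 97, ≥ 95, so (b) meets the standard.
  The subscriber does not carry Stage 1.
The operator prevails.

operator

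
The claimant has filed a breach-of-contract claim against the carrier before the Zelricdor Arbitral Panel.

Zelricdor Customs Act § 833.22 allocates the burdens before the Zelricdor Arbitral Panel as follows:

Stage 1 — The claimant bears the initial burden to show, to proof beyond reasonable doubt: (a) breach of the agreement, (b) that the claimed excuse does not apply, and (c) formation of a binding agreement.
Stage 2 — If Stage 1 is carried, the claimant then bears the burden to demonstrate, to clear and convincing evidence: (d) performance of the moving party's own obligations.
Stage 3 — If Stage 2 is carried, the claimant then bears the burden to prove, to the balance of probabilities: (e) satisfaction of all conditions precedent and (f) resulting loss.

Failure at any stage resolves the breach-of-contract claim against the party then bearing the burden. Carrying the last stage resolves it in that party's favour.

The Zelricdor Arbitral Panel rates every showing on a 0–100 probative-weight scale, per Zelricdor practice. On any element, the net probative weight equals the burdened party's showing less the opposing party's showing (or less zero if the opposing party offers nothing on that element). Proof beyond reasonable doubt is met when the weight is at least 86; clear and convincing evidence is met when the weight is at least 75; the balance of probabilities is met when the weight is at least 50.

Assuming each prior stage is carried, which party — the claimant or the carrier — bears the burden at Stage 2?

Stage 2's rule assigns the burden to the claimant (to clear and convincing evidence).

claimant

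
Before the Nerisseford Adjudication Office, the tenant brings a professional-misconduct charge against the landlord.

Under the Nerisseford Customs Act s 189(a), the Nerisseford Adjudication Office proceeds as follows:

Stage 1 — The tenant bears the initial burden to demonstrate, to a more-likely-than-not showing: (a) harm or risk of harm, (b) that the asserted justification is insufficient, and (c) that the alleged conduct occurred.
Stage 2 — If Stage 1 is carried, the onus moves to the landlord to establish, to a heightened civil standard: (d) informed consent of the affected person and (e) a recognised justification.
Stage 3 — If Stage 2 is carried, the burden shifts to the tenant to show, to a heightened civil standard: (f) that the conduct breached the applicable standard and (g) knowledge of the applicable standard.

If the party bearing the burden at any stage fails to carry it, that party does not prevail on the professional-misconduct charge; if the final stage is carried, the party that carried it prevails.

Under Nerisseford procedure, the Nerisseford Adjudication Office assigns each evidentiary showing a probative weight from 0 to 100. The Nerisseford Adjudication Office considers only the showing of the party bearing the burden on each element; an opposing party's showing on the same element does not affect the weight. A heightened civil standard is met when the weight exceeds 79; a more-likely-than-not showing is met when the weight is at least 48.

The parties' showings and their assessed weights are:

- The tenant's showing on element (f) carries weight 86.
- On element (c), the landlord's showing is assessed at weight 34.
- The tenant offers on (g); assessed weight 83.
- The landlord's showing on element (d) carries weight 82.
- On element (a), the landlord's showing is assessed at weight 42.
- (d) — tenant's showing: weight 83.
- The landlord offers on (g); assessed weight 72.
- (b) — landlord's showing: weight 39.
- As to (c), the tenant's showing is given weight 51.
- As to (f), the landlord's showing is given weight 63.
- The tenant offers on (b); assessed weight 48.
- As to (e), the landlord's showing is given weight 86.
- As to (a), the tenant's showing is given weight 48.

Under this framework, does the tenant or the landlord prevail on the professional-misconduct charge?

Stage 1 — burden on tenant; standard: a more-likely-than-not showing (weight is at least 48).
    (a): 48 (landlord's 42 disregarded) ≥ 48 [met]
    (b): 48 (landlord's 39 disregarded) ≥ 48 [met]
    (c): 51 (landlord's 34 disregarded) ≥ 48 [met]
  All elements met. The burden passes to the landlord.
Stage 2 — burden on landlord; standard: a heightened civil standard (weight exceeds 79).
    (d): 82 (tenant's 83 disregarded) > 79 [met]
    (e): 86 > 79 [met]
  All elements met. The burden passes to the tenant.
Stage 3 — burden on tenant; standard: a heightened civil standard (weight exceeds 79).
    (f): 86 (landlord's 63 disregarded) > 79 [met]
    (g): 83 (landlord's 72 disregarded) > 79 [met]
  Stage 3 carried; the final stage is satisfied.
All stages carried — the tenant prevails.

tenant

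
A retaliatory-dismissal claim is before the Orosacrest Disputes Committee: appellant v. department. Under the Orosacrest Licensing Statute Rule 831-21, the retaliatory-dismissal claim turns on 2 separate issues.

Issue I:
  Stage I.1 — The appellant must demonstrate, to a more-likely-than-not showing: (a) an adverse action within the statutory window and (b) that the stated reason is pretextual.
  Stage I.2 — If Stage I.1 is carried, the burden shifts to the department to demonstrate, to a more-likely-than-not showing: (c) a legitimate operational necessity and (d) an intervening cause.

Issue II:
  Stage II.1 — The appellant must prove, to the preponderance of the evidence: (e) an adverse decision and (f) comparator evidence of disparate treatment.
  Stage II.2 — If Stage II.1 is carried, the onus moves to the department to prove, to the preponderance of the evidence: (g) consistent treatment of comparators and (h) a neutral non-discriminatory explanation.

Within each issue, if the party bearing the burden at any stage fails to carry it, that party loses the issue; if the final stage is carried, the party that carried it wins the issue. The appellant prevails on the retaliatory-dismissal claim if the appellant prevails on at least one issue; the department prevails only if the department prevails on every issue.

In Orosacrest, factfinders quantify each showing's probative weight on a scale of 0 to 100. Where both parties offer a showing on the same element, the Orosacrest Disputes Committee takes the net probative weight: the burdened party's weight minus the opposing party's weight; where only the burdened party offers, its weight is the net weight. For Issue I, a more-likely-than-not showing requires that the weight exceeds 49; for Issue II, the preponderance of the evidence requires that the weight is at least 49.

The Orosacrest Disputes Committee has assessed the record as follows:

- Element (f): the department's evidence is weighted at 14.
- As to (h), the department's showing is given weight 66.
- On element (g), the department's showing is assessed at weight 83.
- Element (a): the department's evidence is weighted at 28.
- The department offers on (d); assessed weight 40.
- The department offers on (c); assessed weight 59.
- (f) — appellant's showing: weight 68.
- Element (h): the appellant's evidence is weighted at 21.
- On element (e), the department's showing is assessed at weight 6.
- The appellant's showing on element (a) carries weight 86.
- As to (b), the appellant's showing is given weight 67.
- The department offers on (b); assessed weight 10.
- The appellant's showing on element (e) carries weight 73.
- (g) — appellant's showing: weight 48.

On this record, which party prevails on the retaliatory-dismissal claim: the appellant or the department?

— Issue I —
Stage I.1 (appellant, a more-likely-than-not showing, weight exceeds 49): (a) net 86−28=58 > 49 — meets; (b) net 67−10=57 > 49 — meets.
  All elements met. The burden passes to the department.
Stage I.2 (department, a more-likely-than-not showing, weight exceeds 49): (c) 59 > 49 — meets; (d) 40 ≤ 49 — fails.
  The department does not carry Stage I.2.
The appellant prevails on this issue.
— Issue II —
Stage II.1 (appellant, the preponderance of the evidence, weight is at least 49): (e) net 73−6=67 ≥ 49 — meets; (f) net 68−14=54 ≥ 49 — meets.
  Stage II.1 carried; the burden shifts to the department.
Stage II.2 (department, the preponderance of the evidence, weight is at least 49): (g) net 83−48=35 < 49 — fails; (h) net 66−21=45 < 49 — fails.
  The department does not carry Stage II.2.
The analysis ends at Stage II.2; the appellant prevails on this issue.
Per-issue: Issue I → appellant; Issue II → appellant. The appellant must prevail on at least one issue; overall, the appellant prevails.

appellant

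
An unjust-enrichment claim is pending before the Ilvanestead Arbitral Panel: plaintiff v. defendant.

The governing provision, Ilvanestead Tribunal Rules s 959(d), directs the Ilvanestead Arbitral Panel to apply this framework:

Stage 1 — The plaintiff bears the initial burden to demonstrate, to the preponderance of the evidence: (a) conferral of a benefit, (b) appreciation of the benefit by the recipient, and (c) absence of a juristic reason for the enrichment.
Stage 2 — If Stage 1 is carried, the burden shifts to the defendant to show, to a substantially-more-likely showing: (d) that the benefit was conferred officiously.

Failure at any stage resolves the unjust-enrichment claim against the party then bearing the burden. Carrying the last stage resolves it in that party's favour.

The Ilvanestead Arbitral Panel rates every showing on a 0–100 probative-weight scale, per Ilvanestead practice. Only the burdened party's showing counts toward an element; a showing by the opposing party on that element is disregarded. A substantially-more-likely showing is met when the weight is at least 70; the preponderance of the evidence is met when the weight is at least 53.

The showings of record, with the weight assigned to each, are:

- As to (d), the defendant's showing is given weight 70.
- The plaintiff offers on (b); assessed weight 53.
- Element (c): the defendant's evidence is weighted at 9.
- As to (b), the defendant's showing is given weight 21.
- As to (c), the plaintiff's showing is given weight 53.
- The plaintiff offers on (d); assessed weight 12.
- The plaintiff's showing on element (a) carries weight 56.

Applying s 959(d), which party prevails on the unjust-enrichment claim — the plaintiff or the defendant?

defendant

At Stage 1 the plaintiff must meet the preponderance of the evidence (weight is at least 53): on (a) the weight is 56, ≥ 53, so (a) meets the standard; on (b) the weight is 53 (the defendant's 21 is given no effect), ≥ 53, so (b) meets the standard; on (c) the weight is 53 (the defendant's 9 is given no effect), ≥ 53, so (c) meets the standard.
  Stage 1 carried; the burden shifts to the defendant.
At Stage 2 the defendant must meet a substantially-more-likely showing (weight is at least 70): on (d) the weight is 70 (the plaintiff's 12 is given no effect), which does reach 70, so (d) meets the standard.
  The defendant carries the last stage.
With every stage satisfied, the defendant prevails.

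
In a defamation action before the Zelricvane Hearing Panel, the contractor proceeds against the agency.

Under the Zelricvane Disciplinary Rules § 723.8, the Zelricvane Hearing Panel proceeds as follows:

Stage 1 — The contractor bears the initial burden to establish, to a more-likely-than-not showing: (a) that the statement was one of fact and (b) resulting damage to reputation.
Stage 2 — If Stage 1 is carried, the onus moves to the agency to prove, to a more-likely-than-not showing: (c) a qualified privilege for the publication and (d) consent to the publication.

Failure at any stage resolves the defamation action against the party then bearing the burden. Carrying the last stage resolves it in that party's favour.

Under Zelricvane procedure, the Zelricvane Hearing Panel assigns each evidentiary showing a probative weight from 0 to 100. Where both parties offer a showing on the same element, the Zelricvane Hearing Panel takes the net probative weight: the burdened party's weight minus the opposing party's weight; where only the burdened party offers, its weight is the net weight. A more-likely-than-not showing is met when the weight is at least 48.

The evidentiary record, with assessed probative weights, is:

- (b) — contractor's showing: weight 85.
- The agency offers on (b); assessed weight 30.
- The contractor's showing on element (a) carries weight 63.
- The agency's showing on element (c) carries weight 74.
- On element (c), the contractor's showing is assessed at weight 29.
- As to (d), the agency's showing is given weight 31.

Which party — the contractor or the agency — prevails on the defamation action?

Stage 1 — burden on contractor; standard: a more-likely-than-not showing (weight is at least 48).
    (a): 63 ≥ 48 [met]
    (b): 85 − 30 = 55 ≥ 48 [met]
  The contractor carries Stage 1; the agency now bears the burden.
Stage 2 — burden on agency; standard: a more-likely-than-not showing (weight is at least 48).
    (c): 74 − 29 = 45 < 48 [not met]
    (d): 31 < 48 [not met]
  Not every element is met, so the agency fails to carry Stage 2.
So the contractor prevails.

contractor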